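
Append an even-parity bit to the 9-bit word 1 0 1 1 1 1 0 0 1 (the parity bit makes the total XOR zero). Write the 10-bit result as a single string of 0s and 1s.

1011110010

XOR of the 9 data bits: 1⊕0⊕1⊕1⊕1⊕1⊕0⊕0⊕1 = 0
Parity bit = 0 (so all 10 bits XOR to 0).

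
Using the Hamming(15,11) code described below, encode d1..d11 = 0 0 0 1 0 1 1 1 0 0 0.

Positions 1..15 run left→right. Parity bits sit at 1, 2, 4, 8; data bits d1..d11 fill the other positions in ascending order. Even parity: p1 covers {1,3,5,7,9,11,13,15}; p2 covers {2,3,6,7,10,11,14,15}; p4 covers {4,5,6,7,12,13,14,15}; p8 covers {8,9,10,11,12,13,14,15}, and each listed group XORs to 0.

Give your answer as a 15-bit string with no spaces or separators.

010000110111000

Place data at non-parity positions: p1 p2 0 p4 0 0 1 p8 0 1 1 1 0 0 0
p1 (pos 1,3,5,7,9,11,13,15): XOR of data positions = 0⊕0⊕1⊕0⊕1⊕0⊕0 = 0
p2 (pos 2,3,6,7,10,11,14,15): XOR of data positions = 0⊕0⊕1⊕1⊕1⊕0⊕0 = 1
p4 (pos 4,5,6,7,12,13,14,15): XOR of data positions = 0⊕0⊕1⊕1⊕0⊕0⊕0 = 0
p8 (pos 8,9,10,11,12,13,14,15): XOR of data positions = 0⊕1⊕1⊕1⊕0⊕0⊕0 = 1
Codeword: 010000110111000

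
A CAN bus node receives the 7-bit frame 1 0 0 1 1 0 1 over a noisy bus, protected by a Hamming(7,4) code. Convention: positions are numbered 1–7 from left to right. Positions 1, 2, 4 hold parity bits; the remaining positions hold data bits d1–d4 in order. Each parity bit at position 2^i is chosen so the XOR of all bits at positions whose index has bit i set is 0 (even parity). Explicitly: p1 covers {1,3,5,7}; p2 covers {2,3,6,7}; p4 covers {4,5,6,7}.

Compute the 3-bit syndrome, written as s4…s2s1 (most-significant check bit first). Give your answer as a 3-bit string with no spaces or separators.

s1 (pos 1,3,5,7): 1⊕0⊕1⊕1 = 1
s2 (pos 2,3,6,7): 0⊕0⊕0⊕1 = 1
s4 (pos 4,5,6,7): 1⊕1⊕0⊕1 = 1
Syndrome s4…s1 = 111 → error at position 7.

111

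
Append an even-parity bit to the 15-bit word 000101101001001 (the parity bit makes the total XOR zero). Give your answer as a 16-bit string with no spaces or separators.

0001011010010010

XOR of the 15 data bits: 0⊕0⊕0⊕1⊕0⊕1⊕1⊕0⊕1⊕0⊕0⊕1⊕0⊕0⊕1 = 0
Parity bit = 0 (so all 16 bits XOR to 0).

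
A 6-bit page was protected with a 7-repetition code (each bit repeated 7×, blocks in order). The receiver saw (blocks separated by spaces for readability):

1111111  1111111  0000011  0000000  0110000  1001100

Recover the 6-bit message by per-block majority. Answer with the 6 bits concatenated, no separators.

110000

Block 1 (1111111): 7 ones → 1
Block 2 (1111111): 7 ones → 1
Block 3 (0000011): 2 ones → 0
Block 4 (0000000): 0 ones → 0
Block 5 (0110000): 2 ones → 0
Block 6 (1001100): 3 ones → 0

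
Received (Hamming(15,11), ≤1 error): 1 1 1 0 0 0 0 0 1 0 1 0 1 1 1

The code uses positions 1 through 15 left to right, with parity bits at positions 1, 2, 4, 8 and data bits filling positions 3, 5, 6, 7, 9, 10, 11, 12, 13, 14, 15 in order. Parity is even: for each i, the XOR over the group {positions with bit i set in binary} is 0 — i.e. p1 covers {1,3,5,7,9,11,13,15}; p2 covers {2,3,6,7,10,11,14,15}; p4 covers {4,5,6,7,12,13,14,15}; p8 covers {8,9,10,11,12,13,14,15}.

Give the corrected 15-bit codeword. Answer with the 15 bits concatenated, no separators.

s1 (pos 1,3,5,7,9,11,13,15): 1⊕1⊕0⊕0⊕1⊕1⊕1⊕1 = 0
s2 (pos 2,3,6,7,10,11,14,15): 1⊕1⊕0⊕0⊕0⊕1⊕1⊕1 = 1
s4 (pos 4,5,6,7,12,13,14,15): 0⊕0⊕0⊕0⊕0⊕1⊕1⊕1 = 1
s8 (pos 8,9,10,11,12,13,14,15): 0⊕1⊕0⊕1⊕0⊕1⊕1⊕1 = 1
Syndrome s8…s1 = 1110 → error at position 14.
Flip position 14: 111000001010111 → 111000001010101

111000001010101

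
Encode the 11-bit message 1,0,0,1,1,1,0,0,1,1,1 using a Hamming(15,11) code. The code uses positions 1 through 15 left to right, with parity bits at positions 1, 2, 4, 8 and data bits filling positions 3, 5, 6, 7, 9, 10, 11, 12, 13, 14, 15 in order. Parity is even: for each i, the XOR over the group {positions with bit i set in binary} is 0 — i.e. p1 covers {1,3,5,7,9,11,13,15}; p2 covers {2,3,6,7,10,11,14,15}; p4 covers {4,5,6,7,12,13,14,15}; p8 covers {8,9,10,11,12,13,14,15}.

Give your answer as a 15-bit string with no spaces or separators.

111000111100111

Place data at non-parity positions: p1 p2 1 p4 0 0 1 p8 1 1 0 0 1 1 1
p1 (pos 1,3,5,7,9,11,13,15): XOR of data positions = 1⊕0⊕1⊕1⊕0⊕1⊕1 = 1
p2 (pos 2,3,6,7,10,11,14,15): XOR of data positions = 1⊕0⊕1⊕1⊕0⊕1⊕1 = 1
p4 (pos 4,5,6,7,12,13,14,15): XOR of data positions = 0⊕0⊕1⊕0⊕1⊕1⊕1 = 0
p8 (pos 8,9,10,11,12,13,14,15): XOR of data positions = 1⊕1⊕0⊕0⊕1⊕1⊕1 = 1
Codeword: 111000111100111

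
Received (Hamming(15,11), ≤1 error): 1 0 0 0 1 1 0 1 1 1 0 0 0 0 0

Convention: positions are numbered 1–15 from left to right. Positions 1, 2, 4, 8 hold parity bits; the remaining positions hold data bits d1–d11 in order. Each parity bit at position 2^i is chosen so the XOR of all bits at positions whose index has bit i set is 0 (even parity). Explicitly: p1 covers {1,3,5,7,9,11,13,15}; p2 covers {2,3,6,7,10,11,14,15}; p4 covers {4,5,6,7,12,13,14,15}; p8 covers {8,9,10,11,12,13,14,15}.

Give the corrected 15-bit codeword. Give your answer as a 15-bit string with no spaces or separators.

s1 (pos 1,3,5,7,9,11,13,15): 1⊕0⊕1⊕0⊕1⊕0⊕0⊕0 = 1
s2 (pos 2,3,6,7,10,11,14,15): 0⊕0⊕1⊕0⊕1⊕0⊕0⊕0 = 0
s4 (pos 4,5,6,7,12,13,14,15): 0⊕1⊕1⊕0⊕0⊕0⊕0⊕0 = 0
s8 (pos 8,9,10,11,12,13,14,15): 1⊕1⊕1⊕0⊕0⊕0⊕0⊕0 = 1
Syndrome s8…s1 = 1001 → error at position 9.
Flip position 9: 100011011100000 → 100011010100000

100011010100000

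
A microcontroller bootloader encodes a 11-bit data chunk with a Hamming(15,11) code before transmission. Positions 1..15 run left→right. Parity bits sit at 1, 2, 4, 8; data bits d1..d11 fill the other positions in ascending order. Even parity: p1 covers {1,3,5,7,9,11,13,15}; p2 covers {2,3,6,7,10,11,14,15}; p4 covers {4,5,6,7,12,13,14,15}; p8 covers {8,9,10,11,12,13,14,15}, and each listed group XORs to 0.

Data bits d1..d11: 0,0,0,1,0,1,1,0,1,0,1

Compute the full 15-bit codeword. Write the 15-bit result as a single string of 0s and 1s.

Place data at non-parity positions: p1 p2 0 p4 0 0 1 p8 0 1 1 0 1 0 1
p1 (pos 1,3,5,7,9,11,13,15): XOR of data positions = 0⊕0⊕1⊕0⊕1⊕1⊕1 = 0
p2 (pos 2,3,6,7,10,11,14,15): XOR of data positions = 0⊕0⊕1⊕1⊕1⊕0⊕1 = 0
p4 (pos 4,5,6,7,12,13,14,15): XOR of data positions = 0⊕0⊕1⊕0⊕1⊕0⊕1 = 1
p8 (pos 8,9,10,11,12,13,14,15): XOR of data positions = 0⊕1⊕1⊕0⊕1⊕0⊕1 = 0
Codeword: 000100100110101

000100100110101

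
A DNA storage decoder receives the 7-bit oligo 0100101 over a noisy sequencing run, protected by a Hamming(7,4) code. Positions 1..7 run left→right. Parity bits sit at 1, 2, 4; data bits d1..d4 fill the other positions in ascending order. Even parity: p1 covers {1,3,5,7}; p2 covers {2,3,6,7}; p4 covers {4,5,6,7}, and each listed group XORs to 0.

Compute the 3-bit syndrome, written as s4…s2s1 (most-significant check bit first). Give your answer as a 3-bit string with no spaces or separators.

000

s1 (pos 1,3,5,7): 0⊕0⊕1⊕1 = 0
s2 (pos 2,3,6,7): 1⊕0⊕0⊕1 = 0
s4 (pos 4,5,6,7): 0⊕1⊕0⊕1 = 0
Syndrome s4…s1 = 000 → no error.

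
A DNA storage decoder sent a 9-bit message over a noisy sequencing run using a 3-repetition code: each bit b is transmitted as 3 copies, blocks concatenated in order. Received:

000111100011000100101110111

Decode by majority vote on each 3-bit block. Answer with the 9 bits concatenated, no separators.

Block 1 (000): 0 ones → 0
Block 2 (111): 3 ones → 1
Block 3 (100): 1 one → 0
Block 4 (011): 2 ones → 1
Block 5 (000): 0 ones → 0
Block 6 (100): 1 one → 0
Block 7 (101): 2 ones → 1
Block 8 (110): 2 ones → 1
Block 9 (111): 3 ones → 1

010100111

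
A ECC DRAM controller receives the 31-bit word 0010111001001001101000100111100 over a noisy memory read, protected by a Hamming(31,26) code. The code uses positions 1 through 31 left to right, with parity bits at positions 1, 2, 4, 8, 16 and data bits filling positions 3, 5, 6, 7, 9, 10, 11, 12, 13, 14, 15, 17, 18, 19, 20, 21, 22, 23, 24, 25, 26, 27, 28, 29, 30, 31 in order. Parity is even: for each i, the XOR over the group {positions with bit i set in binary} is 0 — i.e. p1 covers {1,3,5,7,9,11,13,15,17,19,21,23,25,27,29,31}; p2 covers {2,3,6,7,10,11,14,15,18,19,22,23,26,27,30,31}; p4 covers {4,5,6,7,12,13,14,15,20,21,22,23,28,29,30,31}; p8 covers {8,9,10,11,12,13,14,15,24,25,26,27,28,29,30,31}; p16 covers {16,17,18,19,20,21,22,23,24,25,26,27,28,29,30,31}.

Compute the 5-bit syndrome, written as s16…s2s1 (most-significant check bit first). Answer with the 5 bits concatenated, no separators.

00101

s1 (pos 1,3,5,7,9,11,13,15,17,19,21,23,25,27,29,31): 0⊕1⊕1⊕1⊕0⊕0⊕1⊕0⊕1⊕1⊕0⊕1⊕0⊕1⊕1⊕0 = 1
s2 (pos 2,3,6,7,10,11,14,15,18,19,22,23,26,27,30,31): 0⊕1⊕1⊕1⊕1⊕0⊕0⊕0⊕0⊕1⊕0⊕1⊕1⊕1⊕0⊕0 = 0
s4 (pos 4,5,6,7,12,13,14,15,20,21,22,23,28,29,30,31): 0⊕1⊕1⊕1⊕0⊕1⊕0⊕0⊕0⊕0⊕0⊕1⊕1⊕1⊕0⊕0 = 1
s8 (pos 8,9,10,11,12,13,14,15,24,25,26,27,28,29,30,31): 0⊕0⊕1⊕0⊕0⊕1⊕0⊕0⊕0⊕0⊕1⊕1⊕1⊕1⊕0⊕0 = 0
s16 (pos 16,17,18,19,20,21,22,23,24,25,26,27,28,29,30,31): 1⊕1⊕0⊕1⊕0⊕0⊕0⊕1⊕0⊕0⊕1⊕1⊕1⊕1⊕0⊕0 = 0
Syndrome s16…s1 = 00101 → error at position 5.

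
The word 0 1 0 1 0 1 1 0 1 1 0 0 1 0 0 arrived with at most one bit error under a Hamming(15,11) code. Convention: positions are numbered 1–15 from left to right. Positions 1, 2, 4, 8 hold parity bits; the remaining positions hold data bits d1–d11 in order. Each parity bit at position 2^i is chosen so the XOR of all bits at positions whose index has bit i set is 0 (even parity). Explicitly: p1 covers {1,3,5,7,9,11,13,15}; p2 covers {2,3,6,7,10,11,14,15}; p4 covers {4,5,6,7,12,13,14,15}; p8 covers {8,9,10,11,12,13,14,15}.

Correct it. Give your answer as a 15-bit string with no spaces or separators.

s1 (pos 1,3,5,7,9,11,13,15): 0⊕0⊕0⊕1⊕1⊕0⊕1⊕0 = 1
s2 (pos 2,3,6,7,10,11,14,15): 1⊕0⊕1⊕1⊕1⊕0⊕0⊕0 = 0
s4 (pos 4,5,6,7,12,13,14,15): 1⊕0⊕1⊕1⊕0⊕1⊕0⊕0 = 0
s8 (pos 8,9,10,11,12,13,14,15): 0⊕1⊕1⊕0⊕0⊕1⊕0⊕0 = 1
Syndrome s8…s1 = 1001 → error at position 9.
Flip position 9: 010101101100100 → 010101100100100

010101100100100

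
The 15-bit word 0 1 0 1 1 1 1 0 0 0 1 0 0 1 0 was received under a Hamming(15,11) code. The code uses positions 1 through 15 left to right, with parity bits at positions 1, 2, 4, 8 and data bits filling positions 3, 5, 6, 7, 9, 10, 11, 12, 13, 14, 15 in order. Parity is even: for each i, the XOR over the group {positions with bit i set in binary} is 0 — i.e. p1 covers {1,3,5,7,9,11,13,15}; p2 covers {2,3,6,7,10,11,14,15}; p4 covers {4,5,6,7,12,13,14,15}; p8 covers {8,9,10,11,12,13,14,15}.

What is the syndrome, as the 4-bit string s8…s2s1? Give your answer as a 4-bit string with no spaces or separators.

0111

s1 (pos 1,3,5,7,9,11,13,15): 0⊕0⊕1⊕1⊕0⊕1⊕0⊕0 = 1
s2 (pos 2,3,6,7,10,11,14,15): 1⊕0⊕1⊕1⊕0⊕1⊕1⊕0 = 1
s4 (pos 4,5,6,7,12,13,14,15): 1⊕1⊕1⊕1⊕0⊕0⊕1⊕0 = 1
s8 (pos 8,9,10,11,12,13,14,15): 0⊕0⊕0⊕1⊕0⊕0⊕1⊕0 = 0
Syndrome s8…s1 = 0111 → error at position 7.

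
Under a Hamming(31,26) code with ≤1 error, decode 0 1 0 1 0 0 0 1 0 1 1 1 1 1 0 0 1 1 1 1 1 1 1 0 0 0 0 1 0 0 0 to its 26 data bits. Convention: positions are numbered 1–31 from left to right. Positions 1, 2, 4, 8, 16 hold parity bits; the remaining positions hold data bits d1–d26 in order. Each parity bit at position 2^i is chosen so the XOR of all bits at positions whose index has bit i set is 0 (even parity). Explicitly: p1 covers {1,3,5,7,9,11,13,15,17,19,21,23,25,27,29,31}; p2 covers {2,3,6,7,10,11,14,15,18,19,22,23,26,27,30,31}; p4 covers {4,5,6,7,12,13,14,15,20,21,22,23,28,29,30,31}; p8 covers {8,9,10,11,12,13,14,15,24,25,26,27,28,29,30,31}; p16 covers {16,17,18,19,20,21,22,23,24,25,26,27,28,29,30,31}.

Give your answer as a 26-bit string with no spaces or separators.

s1 (pos 1,3,5,7,9,11,13,15,17,19,21,23,25,27,29,31): 0⊕0⊕0⊕0⊕0⊕1⊕1⊕0⊕1⊕1⊕1⊕1⊕0⊕0⊕0⊕0 = 0
s2 (pos 2,3,6,7,10,11,14,15,18,19,22,23,26,27,30,31): 1⊕0⊕0⊕0⊕1⊕1⊕1⊕0⊕1⊕1⊕1⊕1⊕0⊕0⊕0⊕0 = 0
s4 (pos 4,5,6,7,12,13,14,15,20,21,22,23,28,29,30,31): 1⊕0⊕0⊕0⊕1⊕1⊕1⊕0⊕1⊕1⊕1⊕1⊕1⊕0⊕0⊕0 = 1
s8 (pos 8,9,10,11,12,13,14,15,24,25,26,27,28,29,30,31): 1⊕0⊕1⊕1⊕1⊕1⊕1⊕0⊕0⊕0⊕0⊕0⊕1⊕0⊕0⊕0 = 1
s16 (pos 16,17,18,19,20,21,22,23,24,25,26,27,28,29,30,31): 0⊕1⊕1⊕1⊕1⊕1⊕1⊕1⊕0⊕0⊕0⊕0⊕1⊕0⊕0⊕0 = 0
Syndrome s16…s1 = 01100 → error at position 12.
Flip position 12: 0101000101111100111111100001000 → 0101000101101100111111100001000
Read data bits from positions 3,5,6,7,9,10,11,12,13,14,15,17,18,19,20,21,22,23,24,25,26,27,28,29,30,31: 00000110110111111100001000

00000110110111111100001000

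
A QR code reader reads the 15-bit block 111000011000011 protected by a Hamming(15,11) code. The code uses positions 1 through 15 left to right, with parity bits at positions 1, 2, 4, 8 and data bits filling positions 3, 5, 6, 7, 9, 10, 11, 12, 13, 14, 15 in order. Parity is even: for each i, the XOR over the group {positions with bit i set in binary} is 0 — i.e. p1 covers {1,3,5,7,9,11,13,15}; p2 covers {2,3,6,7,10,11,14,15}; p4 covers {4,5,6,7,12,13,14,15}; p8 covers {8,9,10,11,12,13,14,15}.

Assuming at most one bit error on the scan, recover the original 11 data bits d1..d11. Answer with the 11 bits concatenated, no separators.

s1 (pos 1,3,5,7,9,11,13,15): 1⊕1⊕0⊕0⊕1⊕0⊕0⊕1 = 0
s2 (pos 2,3,6,7,10,11,14,15): 1⊕1⊕0⊕0⊕0⊕0⊕1⊕1 = 0
s4 (pos 4,5,6,7,12,13,14,15): 0⊕0⊕0⊕0⊕0⊕0⊕1⊕1 = 0
s8 (pos 8,9,10,11,12,13,14,15): 1⊕1⊕0⊕0⊕0⊕0⊕1⊕1 = 0
Syndrome s8…s1 = 0000 → no error.
Read data bits from positions 3,5,6,7,9,10,11,12,13,14,15: 10001000011

10001000011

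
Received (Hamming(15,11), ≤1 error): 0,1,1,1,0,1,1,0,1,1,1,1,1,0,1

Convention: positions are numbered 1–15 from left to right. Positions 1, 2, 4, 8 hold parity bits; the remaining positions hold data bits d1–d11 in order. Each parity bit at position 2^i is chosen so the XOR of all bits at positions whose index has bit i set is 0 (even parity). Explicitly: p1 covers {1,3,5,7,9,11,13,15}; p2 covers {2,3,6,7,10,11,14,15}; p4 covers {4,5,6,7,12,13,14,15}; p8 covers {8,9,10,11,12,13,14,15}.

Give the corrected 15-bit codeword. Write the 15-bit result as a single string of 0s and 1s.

001101101111101

s1 (pos 1,3,5,7,9,11,13,15): 0⊕1⊕0⊕1⊕1⊕1⊕1⊕1 = 0
s2 (pos 2,3,6,7,10,11,14,15): 1⊕1⊕1⊕1⊕1⊕1⊕0⊕1 = 1
s4 (pos 4,5,6,7,12,13,14,15): 1⊕0⊕1⊕1⊕1⊕1⊕0⊕1 = 0
s8 (pos 8,9,10,11,12,13,14,15): 0⊕1⊕1⊕1⊕1⊕1⊕0⊕1 = 0
Syndrome s8…s1 = 0010 → error at position 2.
Flip position 2: 011101101111101 → 001101101111101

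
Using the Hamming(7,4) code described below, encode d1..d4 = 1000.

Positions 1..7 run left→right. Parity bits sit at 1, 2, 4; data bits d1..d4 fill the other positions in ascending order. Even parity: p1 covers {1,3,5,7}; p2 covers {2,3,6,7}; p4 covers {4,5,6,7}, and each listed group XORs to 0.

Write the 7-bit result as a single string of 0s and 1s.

1110000

Place data at non-parity positions: p1 p2 1 p4 0 0 0
p1 (pos 1,3,5,7): XOR of data positions = 1⊕0⊕0 = 1
p2 (pos 2,3,6,7): XOR of data positions = 1⊕0⊕0 = 1
p4 (pos 4,5,6,7): XOR of data positions = 0⊕0⊕0 = 0
Codeword: 1110000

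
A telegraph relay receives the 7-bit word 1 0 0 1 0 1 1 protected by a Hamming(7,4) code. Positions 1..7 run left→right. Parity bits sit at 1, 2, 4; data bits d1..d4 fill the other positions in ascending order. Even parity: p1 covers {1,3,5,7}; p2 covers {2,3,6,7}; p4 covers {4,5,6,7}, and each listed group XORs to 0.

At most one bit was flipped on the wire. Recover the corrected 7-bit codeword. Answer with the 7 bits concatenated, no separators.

s1 (pos 1,3,5,7): 1⊕0⊕0⊕1 = 0
s2 (pos 2,3,6,7): 0⊕0⊕1⊕1 = 0
s4 (pos 4,5,6,7): 1⊕0⊕1⊕1 = 1
Syndrome s4…s1 = 100 → error at position 4.
Flip position 4: 1001011 → 1000011

1000011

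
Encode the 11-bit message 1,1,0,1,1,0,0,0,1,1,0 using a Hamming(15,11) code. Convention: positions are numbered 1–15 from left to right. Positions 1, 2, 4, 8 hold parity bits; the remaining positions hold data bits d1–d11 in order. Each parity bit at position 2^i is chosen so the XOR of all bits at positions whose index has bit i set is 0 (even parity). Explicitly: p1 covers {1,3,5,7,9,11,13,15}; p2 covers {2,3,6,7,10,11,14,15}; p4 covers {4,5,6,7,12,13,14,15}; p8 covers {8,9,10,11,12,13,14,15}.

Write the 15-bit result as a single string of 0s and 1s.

Place data at non-parity positions: p1 p2 1 p4 1 0 1 p8 1 0 0 0 1 1 0
p1 (pos 1,3,5,7,9,11,13,15): XOR of data positions = 1⊕1⊕1⊕1⊕0⊕1⊕0 = 1
p2 (pos 2,3,6,7,10,11,14,15): XOR of data positions = 1⊕0⊕1⊕0⊕0⊕1⊕0 = 1
p4 (pos 4,5,6,7,12,13,14,15): XOR of data positions = 1⊕0⊕1⊕0⊕1⊕1⊕0 = 0
p8 (pos 8,9,10,11,12,13,14,15): XOR of data positions = 1⊕0⊕0⊕0⊕1⊕1⊕0 = 1
Codeword: 111010111000110

111010111000110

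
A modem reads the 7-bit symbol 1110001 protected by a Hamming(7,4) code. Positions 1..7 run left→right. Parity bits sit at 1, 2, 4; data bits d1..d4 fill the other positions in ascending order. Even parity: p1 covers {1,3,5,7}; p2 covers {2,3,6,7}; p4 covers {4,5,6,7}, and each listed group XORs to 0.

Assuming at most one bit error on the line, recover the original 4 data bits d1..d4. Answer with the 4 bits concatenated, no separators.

1000

s1 (pos 1,3,5,7): 1⊕1⊕0⊕1 = 1
s2 (pos 2,3,6,7): 1⊕1⊕0⊕1 = 1
s4 (pos 4,5,6,7): 0⊕0⊕0⊕1 = 1
Syndrome s4…s1 = 111 → error at position 7.
Flip position 7: 1110001 → 1110000
Read data bits from positions 3,5,6,7: 1000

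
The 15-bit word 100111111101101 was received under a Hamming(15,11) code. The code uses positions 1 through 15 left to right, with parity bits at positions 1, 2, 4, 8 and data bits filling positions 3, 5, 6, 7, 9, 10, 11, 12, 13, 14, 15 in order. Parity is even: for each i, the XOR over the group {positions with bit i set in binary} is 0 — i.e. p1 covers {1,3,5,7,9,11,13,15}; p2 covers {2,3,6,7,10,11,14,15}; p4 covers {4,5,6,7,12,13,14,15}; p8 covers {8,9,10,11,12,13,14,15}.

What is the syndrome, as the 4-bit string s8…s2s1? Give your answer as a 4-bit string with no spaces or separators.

s1 (pos 1,3,5,7,9,11,13,15): 1⊕0⊕1⊕1⊕1⊕0⊕1⊕1 = 0
s2 (pos 2,3,6,7,10,11,14,15): 0⊕0⊕1⊕1⊕1⊕0⊕0⊕1 = 0
s4 (pos 4,5,6,7,12,13,14,15): 1⊕1⊕1⊕1⊕1⊕1⊕0⊕1 = 1
s8 (pos 8,9,10,11,12,13,14,15): 1⊕1⊕1⊕0⊕1⊕1⊕0⊕1 = 0
Syndrome s8…s1 = 0100 → error at position 4.

0100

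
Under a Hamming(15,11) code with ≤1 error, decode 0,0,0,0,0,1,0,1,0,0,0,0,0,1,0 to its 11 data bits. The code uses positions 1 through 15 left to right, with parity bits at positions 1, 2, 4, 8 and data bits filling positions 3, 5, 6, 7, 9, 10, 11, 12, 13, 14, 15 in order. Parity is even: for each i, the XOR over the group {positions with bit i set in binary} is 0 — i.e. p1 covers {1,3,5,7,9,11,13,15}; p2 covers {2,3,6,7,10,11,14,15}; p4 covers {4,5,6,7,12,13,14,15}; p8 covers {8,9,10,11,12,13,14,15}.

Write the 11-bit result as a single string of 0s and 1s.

s1 (pos 1,3,5,7,9,11,13,15): 0⊕0⊕0⊕0⊕0⊕0⊕0⊕0 = 0
s2 (pos 2,3,6,7,10,11,14,15): 0⊕0⊕1⊕0⊕0⊕0⊕1⊕0 = 0
s4 (pos 4,5,6,7,12,13,14,15): 0⊕0⊕1⊕0⊕0⊕0⊕1⊕0 = 0
s8 (pos 8,9,10,11,12,13,14,15): 1⊕0⊕0⊕0⊕0⊕0⊕1⊕0 = 0
Syndrome s8…s1 = 0000 → no error.
Read data bits from positions 3,5,6,7,9,10,11,12,13,14,15: 00100000010

00100000010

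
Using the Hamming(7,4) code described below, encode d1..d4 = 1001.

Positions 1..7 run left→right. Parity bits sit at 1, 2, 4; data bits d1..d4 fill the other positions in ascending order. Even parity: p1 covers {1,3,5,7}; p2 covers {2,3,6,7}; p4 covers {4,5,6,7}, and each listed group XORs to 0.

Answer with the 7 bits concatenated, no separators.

0011001

Place data at non-parity positions: p1 p2 1 p4 0 0 1
p1 (pos 1,3,5,7): XOR of data positions = 1⊕0⊕1 = 0
p2 (pos 2,3,6,7): XOR of data positions = 1⊕0⊕1 = 0
p4 (pos 4,5,6,7): XOR of data positions = 0⊕0⊕1 = 1
Codeword: 0011001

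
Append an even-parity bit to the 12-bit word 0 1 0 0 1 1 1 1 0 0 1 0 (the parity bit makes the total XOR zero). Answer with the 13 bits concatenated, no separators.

0100111100100

XOR of the 12 data bits: 0⊕1⊕0⊕0⊕1⊕1⊕1⊕1⊕0⊕0⊕1⊕0 = 0
Parity bit = 0 (so all 13 bits XOR to 0).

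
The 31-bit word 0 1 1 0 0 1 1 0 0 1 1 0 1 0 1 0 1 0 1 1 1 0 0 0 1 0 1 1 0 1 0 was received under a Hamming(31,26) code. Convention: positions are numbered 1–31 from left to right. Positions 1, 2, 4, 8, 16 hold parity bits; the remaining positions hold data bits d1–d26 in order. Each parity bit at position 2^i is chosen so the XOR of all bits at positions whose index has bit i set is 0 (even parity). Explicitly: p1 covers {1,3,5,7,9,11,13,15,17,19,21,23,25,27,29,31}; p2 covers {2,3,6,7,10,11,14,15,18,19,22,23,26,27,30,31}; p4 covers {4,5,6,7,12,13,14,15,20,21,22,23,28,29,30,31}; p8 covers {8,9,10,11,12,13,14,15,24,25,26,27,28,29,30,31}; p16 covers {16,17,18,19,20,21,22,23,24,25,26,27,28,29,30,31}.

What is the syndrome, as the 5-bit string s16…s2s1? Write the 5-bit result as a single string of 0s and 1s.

00000

s1 (pos 1,3,5,7,9,11,13,15,17,19,21,23,25,27,29,31): 0⊕1⊕0⊕1⊕0⊕1⊕1⊕1⊕1⊕1⊕1⊕0⊕1⊕1⊕0⊕0 = 0
s2 (pos 2,3,6,7,10,11,14,15,18,19,22,23,26,27,30,31): 1⊕1⊕1⊕1⊕1⊕1⊕0⊕1⊕0⊕1⊕0⊕0⊕0⊕1⊕1⊕0 = 0
s4 (pos 4,5,6,7,12,13,14,15,20,21,22,23,28,29,30,31): 0⊕0⊕1⊕1⊕0⊕1⊕0⊕1⊕1⊕1⊕0⊕0⊕1⊕0⊕1⊕0 = 0
s8 (pos 8,9,10,11,12,13,14,15,24,25,26,27,28,29,30,31): 0⊕0⊕1⊕1⊕0⊕1⊕0⊕1⊕0⊕1⊕0⊕1⊕1⊕0⊕1⊕0 = 0
s16 (pos 16,17,18,19,20,21,22,23,24,25,26,27,28,29,30,31): 0⊕1⊕0⊕1⊕1⊕1⊕0⊕0⊕0⊕1⊕0⊕1⊕1⊕0⊕1⊕0 = 0
Syndrome s16…s1 = 00000 → no error.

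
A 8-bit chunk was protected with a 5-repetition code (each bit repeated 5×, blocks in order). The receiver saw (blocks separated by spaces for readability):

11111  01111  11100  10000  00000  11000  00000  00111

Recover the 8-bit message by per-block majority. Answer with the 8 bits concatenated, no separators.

11100001

Block 1 (11111): 5 ones → 1
Block 2 (01111): 4 ones → 1
Block 3 (11100): 3 ones → 1
Block 4 (10000): 1 one → 0
Block 5 (00000): 0 ones → 0
Block 6 (11000): 2 ones → 0
Block 7 (00000): 0 ones → 0
Block 8 (00111): 3 ones → 1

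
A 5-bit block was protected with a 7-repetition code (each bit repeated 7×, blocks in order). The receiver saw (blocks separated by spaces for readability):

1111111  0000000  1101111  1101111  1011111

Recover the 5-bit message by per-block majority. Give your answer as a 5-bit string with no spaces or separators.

Block 1 (1111111): 7 ones → 1
Block 2 (0000000): 0 ones → 0
Block 3 (1101111): 6 ones → 1
Block 4 (1101111): 6 ones → 1
Block 5 (1011111): 6 ones → 1

10111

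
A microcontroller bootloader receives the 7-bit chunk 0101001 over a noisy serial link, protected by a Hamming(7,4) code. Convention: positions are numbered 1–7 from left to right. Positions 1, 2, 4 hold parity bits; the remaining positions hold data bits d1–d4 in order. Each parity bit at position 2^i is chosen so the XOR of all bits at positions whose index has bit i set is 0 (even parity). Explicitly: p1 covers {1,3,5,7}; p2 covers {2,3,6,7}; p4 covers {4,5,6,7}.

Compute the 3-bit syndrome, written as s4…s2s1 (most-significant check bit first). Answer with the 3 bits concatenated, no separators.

001

s1 (pos 1,3,5,7): 0⊕0⊕0⊕1 = 1
s2 (pos 2,3,6,7): 1⊕0⊕0⊕1 = 0
s4 (pos 4,5,6,7): 1⊕0⊕0⊕1 = 0
Syndrome s4…s1 = 001 → error at position 1.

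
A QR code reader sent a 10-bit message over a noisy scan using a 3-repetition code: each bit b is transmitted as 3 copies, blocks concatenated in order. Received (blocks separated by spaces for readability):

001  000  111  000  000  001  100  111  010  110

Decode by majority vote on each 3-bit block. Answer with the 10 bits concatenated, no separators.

0010000101

Block 1 (001): 1 one → 0
Block 2 (000): 0 ones → 0
Block 3 (111): 3 ones → 1
Block 4 (000): 0 ones → 0
Block 5 (000): 0 ones → 0
Block 6 (001): 1 one → 0
Block 7 (100): 1 one → 0
Block 8 (111): 3 ones → 1
Block 9 (010): 1 one → 0
Block 10 (110): 2 ones → 1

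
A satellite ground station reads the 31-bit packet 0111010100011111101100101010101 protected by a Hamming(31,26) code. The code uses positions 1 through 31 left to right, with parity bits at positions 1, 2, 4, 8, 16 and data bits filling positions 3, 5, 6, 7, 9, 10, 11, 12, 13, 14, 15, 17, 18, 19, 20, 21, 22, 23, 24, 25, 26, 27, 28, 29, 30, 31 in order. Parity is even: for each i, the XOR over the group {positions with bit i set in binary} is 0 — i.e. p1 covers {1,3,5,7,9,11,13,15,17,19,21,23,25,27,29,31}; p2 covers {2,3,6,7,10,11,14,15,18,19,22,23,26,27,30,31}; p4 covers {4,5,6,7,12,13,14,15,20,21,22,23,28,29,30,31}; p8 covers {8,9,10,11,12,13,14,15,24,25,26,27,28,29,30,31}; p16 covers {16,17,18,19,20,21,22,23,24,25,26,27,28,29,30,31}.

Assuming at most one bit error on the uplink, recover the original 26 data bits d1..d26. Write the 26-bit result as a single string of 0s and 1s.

10100001111101100101110101

s1 (pos 1,3,5,7,9,11,13,15,17,19,21,23,25,27,29,31): 0⊕1⊕0⊕0⊕0⊕0⊕1⊕1⊕1⊕1⊕0⊕1⊕1⊕1⊕1⊕1 = 0
s2 (pos 2,3,6,7,10,11,14,15,18,19,22,23,26,27,30,31): 1⊕1⊕1⊕0⊕0⊕0⊕1⊕1⊕0⊕1⊕0⊕1⊕0⊕1⊕0⊕1 = 1
s4 (pos 4,5,6,7,12,13,14,15,20,21,22,23,28,29,30,31): 1⊕0⊕1⊕0⊕1⊕1⊕1⊕1⊕1⊕0⊕0⊕1⊕0⊕1⊕0⊕1 = 0
s8 (pos 8,9,10,11,12,13,14,15,24,25,26,27,28,29,30,31): 1⊕0⊕0⊕0⊕1⊕1⊕1⊕1⊕0⊕1⊕0⊕1⊕0⊕1⊕0⊕1 = 1
s16 (pos 16,17,18,19,20,21,22,23,24,25,26,27,28,29,30,31): 1⊕1⊕0⊕1⊕1⊕0⊕0⊕1⊕0⊕1⊕0⊕1⊕0⊕1⊕0⊕1 = 1
Syndrome s16…s1 = 11010 → error at position 26.
Flip position 26: 0111010100011111101100101010101 → 0111010100011111101100101110101
Read data bits from positions 3,5,6,7,9,10,11,12,13,14,15,17,18,19,20,21,22,23,24,25,26,27,28,29,30,31: 10100001111101100101110101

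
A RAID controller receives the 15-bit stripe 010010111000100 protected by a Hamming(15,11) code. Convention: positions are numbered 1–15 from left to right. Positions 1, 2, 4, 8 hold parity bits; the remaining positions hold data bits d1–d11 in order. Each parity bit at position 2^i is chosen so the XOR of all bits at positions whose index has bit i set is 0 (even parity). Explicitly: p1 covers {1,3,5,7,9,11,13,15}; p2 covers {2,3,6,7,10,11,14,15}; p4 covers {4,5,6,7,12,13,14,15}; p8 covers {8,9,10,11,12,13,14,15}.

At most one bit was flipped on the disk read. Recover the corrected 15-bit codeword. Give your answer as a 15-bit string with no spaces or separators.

010010111001100

s1 (pos 1,3,5,7,9,11,13,15): 0⊕0⊕1⊕1⊕1⊕0⊕1⊕0 = 0
s2 (pos 2,3,6,7,10,11,14,15): 1⊕0⊕0⊕1⊕0⊕0⊕0⊕0 = 0
s4 (pos 4,5,6,7,12,13,14,15): 0⊕1⊕0⊕1⊕0⊕1⊕0⊕0 = 1
s8 (pos 8,9,10,11,12,13,14,15): 1⊕1⊕0⊕0⊕0⊕1⊕0⊕0 = 1
Syndrome s8…s1 = 1100 → error at position 12.
Flip position 12: 010010111000100 → 010010111001100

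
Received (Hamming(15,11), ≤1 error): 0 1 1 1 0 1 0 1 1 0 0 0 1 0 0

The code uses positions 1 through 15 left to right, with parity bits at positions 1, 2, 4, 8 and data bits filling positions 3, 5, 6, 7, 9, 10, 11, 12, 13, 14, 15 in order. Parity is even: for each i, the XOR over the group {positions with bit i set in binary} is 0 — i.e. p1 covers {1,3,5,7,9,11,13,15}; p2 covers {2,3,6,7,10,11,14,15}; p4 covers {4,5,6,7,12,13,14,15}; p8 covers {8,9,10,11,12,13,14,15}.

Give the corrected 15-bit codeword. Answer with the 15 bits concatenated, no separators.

s1 (pos 1,3,5,7,9,11,13,15): 0⊕1⊕0⊕0⊕1⊕0⊕1⊕0 = 1
s2 (pos 2,3,6,7,10,11,14,15): 1⊕1⊕1⊕0⊕0⊕0⊕0⊕0 = 1
s4 (pos 4,5,6,7,12,13,14,15): 1⊕0⊕1⊕0⊕0⊕1⊕0⊕0 = 1
s8 (pos 8,9,10,11,12,13,14,15): 1⊕1⊕0⊕0⊕0⊕1⊕0⊕0 = 1
Syndrome s8…s1 = 1111 → error at position 15.
Flip position 15: 011101011000100 → 011101011000101

011101011000101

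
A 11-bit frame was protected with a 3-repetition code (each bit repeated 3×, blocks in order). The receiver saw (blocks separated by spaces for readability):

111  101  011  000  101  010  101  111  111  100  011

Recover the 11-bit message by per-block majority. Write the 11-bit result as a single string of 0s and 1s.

11101011101

Block 1 (111): 3 ones → 1
Block 2 (101): 2 ones → 1
Block 3 (011): 2 ones → 1
Block 4 (000): 0 ones → 0
Block 5 (101): 2 ones → 1
Block 6 (010): 1 one → 0
Block 7 (101): 2 ones → 1
Block 8 (111): 3 ones → 1
Block 9 (111): 3 ones → 1
Block 10 (100): 1 one → 0
Block 11 (011): 2 ones → 1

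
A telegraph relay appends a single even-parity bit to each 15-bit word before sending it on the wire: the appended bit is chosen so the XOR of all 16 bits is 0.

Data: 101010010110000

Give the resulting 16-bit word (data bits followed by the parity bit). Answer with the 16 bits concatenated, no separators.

XOR of the 15 data bits: 1⊕0⊕1⊕0⊕1⊕0⊕0⊕1⊕0⊕1⊕1⊕0⊕0⊕0⊕0 = 0
Parity bit = 0 (so all 16 bits XOR to 0).

1010100101100000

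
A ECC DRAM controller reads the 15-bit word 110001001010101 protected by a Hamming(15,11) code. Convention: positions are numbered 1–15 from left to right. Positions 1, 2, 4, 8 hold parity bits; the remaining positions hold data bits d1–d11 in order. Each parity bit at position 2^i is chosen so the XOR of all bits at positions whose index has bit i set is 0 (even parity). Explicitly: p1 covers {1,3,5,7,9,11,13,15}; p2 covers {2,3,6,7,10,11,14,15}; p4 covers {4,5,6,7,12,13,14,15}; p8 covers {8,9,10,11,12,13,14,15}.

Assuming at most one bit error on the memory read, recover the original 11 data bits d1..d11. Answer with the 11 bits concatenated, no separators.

01101010101

s1 (pos 1,3,5,7,9,11,13,15): 1⊕0⊕0⊕0⊕1⊕1⊕1⊕1 = 1
s2 (pos 2,3,6,7,10,11,14,15): 1⊕0⊕1⊕0⊕0⊕1⊕0⊕1 = 0
s4 (pos 4,5,6,7,12,13,14,15): 0⊕0⊕1⊕0⊕0⊕1⊕0⊕1 = 1
s8 (pos 8,9,10,11,12,13,14,15): 0⊕1⊕0⊕1⊕0⊕1⊕0⊕1 = 0
Syndrome s8…s1 = 0101 → error at position 5.
Flip position 5: 110001001010101 → 110011001010101
Read data bits from positions 3,5,6,7,9,10,11,12,13,14,15: 01101010101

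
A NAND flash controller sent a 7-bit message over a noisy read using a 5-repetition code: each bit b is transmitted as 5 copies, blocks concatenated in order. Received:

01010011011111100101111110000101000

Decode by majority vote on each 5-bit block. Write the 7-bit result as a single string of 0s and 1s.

0110100

Block 1 (01010): 2 ones → 0
Block 2 (01101): 3 ones → 1
Block 3 (11111): 5 ones → 1
Block 4 (00101): 2 ones → 0
Block 5 (11111): 5 ones → 1
Block 6 (00001): 1 one → 0
Block 7 (01000): 1 one → 0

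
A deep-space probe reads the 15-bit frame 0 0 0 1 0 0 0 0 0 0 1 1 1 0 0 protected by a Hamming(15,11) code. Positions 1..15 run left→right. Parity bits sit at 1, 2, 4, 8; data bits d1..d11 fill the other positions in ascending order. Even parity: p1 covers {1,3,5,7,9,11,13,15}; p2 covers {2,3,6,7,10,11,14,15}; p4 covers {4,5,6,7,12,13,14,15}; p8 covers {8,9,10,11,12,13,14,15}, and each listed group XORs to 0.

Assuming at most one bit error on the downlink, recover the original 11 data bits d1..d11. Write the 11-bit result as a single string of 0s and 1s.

00000011110

s1 (pos 1,3,5,7,9,11,13,15): 0⊕0⊕0⊕0⊕0⊕1⊕1⊕0 = 0
s2 (pos 2,3,6,7,10,11,14,15): 0⊕0⊕0⊕0⊕0⊕1⊕0⊕0 = 1
s4 (pos 4,5,6,7,12,13,14,15): 1⊕0⊕0⊕0⊕1⊕1⊕0⊕0 = 1
s8 (pos 8,9,10,11,12,13,14,15): 0⊕0⊕0⊕1⊕1⊕1⊕0⊕0 = 1
Syndrome s8…s1 = 1110 → error at position 14.
Flip position 14: 000100000011100 → 000100000011110
Read data bits from positions 3,5,6,7,9,10,11,12,13,14,15: 00000011110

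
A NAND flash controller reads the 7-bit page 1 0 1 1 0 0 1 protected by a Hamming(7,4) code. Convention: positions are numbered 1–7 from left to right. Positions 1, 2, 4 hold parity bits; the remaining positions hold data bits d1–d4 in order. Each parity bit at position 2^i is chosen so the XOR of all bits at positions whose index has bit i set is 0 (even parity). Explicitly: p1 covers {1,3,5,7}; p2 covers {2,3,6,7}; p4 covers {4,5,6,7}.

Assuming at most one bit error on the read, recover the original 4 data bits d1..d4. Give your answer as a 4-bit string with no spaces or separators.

s1 (pos 1,3,5,7): 1⊕1⊕0⊕1 = 1
s2 (pos 2,3,6,7): 0⊕1⊕0⊕1 = 0
s4 (pos 4,5,6,7): 1⊕0⊕0⊕1 = 0
Syndrome s4…s1 = 001 → error at position 1.
Flip position 1: 1011001 → 0011001
Read data bits from positions 3,5,6,7: 1001

1001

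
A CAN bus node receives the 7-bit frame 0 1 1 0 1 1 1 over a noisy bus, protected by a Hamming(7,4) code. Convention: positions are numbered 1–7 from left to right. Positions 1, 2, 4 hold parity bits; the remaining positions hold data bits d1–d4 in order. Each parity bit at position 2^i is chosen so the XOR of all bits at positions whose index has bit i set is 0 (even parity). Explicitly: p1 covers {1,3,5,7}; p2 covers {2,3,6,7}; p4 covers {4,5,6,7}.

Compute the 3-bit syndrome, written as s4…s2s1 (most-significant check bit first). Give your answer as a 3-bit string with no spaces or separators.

101

s1 (pos 1,3,5,7): 0⊕1⊕1⊕1 = 1
s2 (pos 2,3,6,7): 1⊕1⊕1⊕1 = 0
s4 (pos 4,5,6,7): 0⊕1⊕1⊕1 = 1
Syndrome s4…s1 = 101 → error at position 5.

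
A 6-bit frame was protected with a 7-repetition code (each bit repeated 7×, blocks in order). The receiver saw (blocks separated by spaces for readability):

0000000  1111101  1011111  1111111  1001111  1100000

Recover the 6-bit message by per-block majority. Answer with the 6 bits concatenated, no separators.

Block 1 (0000000): 0 ones → 0
Block 2 (1111101): 6 ones → 1
Block 3 (1011111): 6 ones → 1
Block 4 (1111111): 7 ones → 1
Block 5 (1001111): 5 ones → 1
Block 6 (1100000): 2 ones → 0

011110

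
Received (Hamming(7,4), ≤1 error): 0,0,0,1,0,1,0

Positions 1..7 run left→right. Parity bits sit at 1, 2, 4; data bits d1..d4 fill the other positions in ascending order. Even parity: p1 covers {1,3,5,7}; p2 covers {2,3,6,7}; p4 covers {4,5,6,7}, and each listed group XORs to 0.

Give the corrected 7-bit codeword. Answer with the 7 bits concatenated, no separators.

s1 (pos 1,3,5,7): 0⊕0⊕0⊕0 = 0
s2 (pos 2,3,6,7): 0⊕0⊕1⊕0 = 1
s4 (pos 4,5,6,7): 1⊕0⊕1⊕0 = 0
Syndrome s4…s1 = 010 → error at position 2.
Flip position 2: 0001010 → 0101010

0101010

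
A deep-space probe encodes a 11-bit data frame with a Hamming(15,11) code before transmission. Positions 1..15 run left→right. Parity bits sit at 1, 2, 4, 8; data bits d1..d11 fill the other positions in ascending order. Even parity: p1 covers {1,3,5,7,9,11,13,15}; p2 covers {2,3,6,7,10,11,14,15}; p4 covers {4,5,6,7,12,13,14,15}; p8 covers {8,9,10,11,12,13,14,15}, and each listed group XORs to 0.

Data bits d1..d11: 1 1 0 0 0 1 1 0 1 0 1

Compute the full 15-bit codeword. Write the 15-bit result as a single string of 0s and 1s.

Place data at non-parity positions: p1 p2 1 p4 1 0 0 p8 0 1 1 0 1 0 1
p1 (pos 1,3,5,7,9,11,13,15): XOR of data positions = 1⊕1⊕0⊕0⊕1⊕1⊕1 = 1
p2 (pos 2,3,6,7,10,11,14,15): XOR of data positions = 1⊕0⊕0⊕1⊕1⊕0⊕1 = 0
p4 (pos 4,5,6,7,12,13,14,15): XOR of data positions = 1⊕0⊕0⊕0⊕1⊕0⊕1 = 1
p8 (pos 8,9,10,11,12,13,14,15): XOR of data positions = 0⊕1⊕1⊕0⊕1⊕0⊕1 = 0
Codeword: 101110000110101

101110000110101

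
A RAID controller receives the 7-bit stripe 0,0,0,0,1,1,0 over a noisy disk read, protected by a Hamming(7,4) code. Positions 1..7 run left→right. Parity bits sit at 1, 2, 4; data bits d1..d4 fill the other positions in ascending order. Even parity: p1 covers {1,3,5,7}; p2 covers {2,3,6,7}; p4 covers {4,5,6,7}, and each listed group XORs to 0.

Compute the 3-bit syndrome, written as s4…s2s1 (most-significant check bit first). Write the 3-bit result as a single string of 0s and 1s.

s1 (pos 1,3,5,7): 0⊕0⊕1⊕0 = 1
s2 (pos 2,3,6,7): 0⊕0⊕1⊕0 = 1
s4 (pos 4,5,6,7): 0⊕1⊕1⊕0 = 0
Syndrome s4…s1 = 011 → error at position 3.

011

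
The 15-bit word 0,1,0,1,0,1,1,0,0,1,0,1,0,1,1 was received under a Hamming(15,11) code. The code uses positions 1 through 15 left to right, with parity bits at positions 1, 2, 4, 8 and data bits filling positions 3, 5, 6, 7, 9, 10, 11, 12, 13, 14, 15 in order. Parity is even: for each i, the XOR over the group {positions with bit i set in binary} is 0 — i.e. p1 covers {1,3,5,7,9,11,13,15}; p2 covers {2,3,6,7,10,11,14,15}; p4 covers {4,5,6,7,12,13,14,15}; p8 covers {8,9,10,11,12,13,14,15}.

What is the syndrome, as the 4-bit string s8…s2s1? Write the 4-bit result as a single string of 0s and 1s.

0000

s1 (pos 1,3,5,7,9,11,13,15): 0⊕0⊕0⊕1⊕0⊕0⊕0⊕1 = 0
s2 (pos 2,3,6,7,10,11,14,15): 1⊕0⊕1⊕1⊕1⊕0⊕1⊕1 = 0
s4 (pos 4,5,6,7,12,13,14,15): 1⊕0⊕1⊕1⊕1⊕0⊕1⊕1 = 0
s8 (pos 8,9,10,11,12,13,14,15): 0⊕0⊕1⊕0⊕1⊕0⊕1⊕1 = 0
Syndrome s8…s1 = 0000 → no error.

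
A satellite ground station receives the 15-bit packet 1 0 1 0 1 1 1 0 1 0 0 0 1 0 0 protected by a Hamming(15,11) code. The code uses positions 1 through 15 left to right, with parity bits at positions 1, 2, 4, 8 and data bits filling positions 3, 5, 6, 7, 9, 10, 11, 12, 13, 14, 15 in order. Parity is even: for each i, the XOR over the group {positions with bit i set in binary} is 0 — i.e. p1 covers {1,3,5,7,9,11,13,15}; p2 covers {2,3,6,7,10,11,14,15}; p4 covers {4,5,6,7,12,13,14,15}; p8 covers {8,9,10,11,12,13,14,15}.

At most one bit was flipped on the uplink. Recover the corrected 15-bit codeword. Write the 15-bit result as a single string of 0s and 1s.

111011101000100

s1 (pos 1,3,5,7,9,11,13,15): 1⊕1⊕1⊕1⊕1⊕0⊕1⊕0 = 0
s2 (pos 2,3,6,7,10,11,14,15): 0⊕1⊕1⊕1⊕0⊕0⊕0⊕0 = 1
s4 (pos 4,5,6,7,12,13,14,15): 0⊕1⊕1⊕1⊕0⊕1⊕0⊕0 = 0
s8 (pos 8,9,10,11,12,13,14,15): 0⊕1⊕0⊕0⊕0⊕1⊕0⊕0 = 0
Syndrome s8…s1 = 0010 → error at position 2.
Flip position 2: 101011101000100 → 111011101000100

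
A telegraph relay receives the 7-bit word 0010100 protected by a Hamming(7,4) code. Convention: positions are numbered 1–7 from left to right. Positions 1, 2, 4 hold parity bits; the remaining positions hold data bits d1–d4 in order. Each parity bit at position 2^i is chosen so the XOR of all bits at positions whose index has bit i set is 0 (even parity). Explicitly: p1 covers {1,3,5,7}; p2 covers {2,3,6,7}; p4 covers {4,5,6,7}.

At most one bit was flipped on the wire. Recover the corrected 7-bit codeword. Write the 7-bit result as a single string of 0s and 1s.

0010110

s1 (pos 1,3,5,7): 0⊕1⊕1⊕0 = 0
s2 (pos 2,3,6,7): 0⊕1⊕0⊕0 = 1
s4 (pos 4,5,6,7): 0⊕1⊕0⊕0 = 1
Syndrome s4…s1 = 110 → error at position 6.
Flip position 6: 0010100 → 0010110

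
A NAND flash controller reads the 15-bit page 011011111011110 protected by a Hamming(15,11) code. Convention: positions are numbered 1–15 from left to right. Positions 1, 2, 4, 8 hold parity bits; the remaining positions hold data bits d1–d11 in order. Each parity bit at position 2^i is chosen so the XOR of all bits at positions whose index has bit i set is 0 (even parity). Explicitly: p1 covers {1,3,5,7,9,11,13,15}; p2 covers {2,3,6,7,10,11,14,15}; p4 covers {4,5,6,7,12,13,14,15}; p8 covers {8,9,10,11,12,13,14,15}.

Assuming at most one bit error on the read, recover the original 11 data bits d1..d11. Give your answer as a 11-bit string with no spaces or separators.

s1 (pos 1,3,5,7,9,11,13,15): 0⊕1⊕1⊕1⊕1⊕1⊕1⊕0 = 0
s2 (pos 2,3,6,7,10,11,14,15): 1⊕1⊕1⊕1⊕0⊕1⊕1⊕0 = 0
s4 (pos 4,5,6,7,12,13,14,15): 0⊕1⊕1⊕1⊕1⊕1⊕1⊕0 = 0
s8 (pos 8,9,10,11,12,13,14,15): 1⊕1⊕0⊕1⊕1⊕1⊕1⊕0 = 0
Syndrome s8…s1 = 0000 → no error.
Read data bits from positions 3,5,6,7,9,10,11,12,13,14,15: 11111011110

11111011110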